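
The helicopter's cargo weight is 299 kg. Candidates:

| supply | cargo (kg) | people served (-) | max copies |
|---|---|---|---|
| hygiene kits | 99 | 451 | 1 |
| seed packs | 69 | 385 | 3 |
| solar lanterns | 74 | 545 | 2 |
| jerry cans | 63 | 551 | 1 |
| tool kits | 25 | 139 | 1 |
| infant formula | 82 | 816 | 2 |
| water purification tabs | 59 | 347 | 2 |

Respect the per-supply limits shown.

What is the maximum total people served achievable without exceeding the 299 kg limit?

Density check — infant formula 9.95, jerry cans 8.75, solar lanterns 7.36 are the best per kg.
The ratio heuristic lands on jerry cans + 2×infant formula + water purification tabs (2530) but leaves 13 kg idle.
The 59 kg tied up in water purification tabs is better spent on seed packs — total rises to 2568 (296 kg).

2568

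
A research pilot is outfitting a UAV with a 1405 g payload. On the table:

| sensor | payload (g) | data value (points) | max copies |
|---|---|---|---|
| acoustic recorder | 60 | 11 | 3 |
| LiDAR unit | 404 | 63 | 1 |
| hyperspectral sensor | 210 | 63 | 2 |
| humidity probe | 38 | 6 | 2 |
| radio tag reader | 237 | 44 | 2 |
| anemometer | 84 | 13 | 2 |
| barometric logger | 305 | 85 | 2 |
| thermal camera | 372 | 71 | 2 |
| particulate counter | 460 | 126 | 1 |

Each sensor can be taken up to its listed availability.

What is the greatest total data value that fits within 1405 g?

381

Ranking by ratio (data value/g): hyperspectral sensor 0.30, barometric logger 0.28, particulate counter 0.27.
Filling by ratio: 2×hyperspectral sensor + 2×barometric logger + thermal camera for 367, with 3 g left unused.
Replace hyperspectral sensor and thermal camera with 2×acoustic recorder + particulate counter: the trade gains 14 net, giving 381 at 1400 g.
Nothing else within 1405 g beats 381.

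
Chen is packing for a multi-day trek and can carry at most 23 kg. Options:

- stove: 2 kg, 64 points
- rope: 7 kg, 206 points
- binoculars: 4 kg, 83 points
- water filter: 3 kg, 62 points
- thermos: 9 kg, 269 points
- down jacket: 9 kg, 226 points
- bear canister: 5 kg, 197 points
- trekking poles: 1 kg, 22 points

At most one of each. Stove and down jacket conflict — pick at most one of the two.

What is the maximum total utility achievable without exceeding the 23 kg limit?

The ratio ordering already packs tightly: stove + rope + thermos + bear canister, 23 kg, 736.
The closest alternative, rope + thermos + bear canister + trekking poles, reaches only 694.

736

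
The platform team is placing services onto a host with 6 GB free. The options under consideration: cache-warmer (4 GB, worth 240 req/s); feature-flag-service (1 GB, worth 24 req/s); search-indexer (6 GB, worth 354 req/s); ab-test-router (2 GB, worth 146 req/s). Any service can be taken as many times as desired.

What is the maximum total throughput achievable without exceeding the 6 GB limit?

438

Ranking by ratio (throughput/GB): ab-test-router 73.00, cache-warmer 60.00, search-indexer 59.00.
The ratio ordering already packs tightly: 3×ab-test-router, 6 GB, 438.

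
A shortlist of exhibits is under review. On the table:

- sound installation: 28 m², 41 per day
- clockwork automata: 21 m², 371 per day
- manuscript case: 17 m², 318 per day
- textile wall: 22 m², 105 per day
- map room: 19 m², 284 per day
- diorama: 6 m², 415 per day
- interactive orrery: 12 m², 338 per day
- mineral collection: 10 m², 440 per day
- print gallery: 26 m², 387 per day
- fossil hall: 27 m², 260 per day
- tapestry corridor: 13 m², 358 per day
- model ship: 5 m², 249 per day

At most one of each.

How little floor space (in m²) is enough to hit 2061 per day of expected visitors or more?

63

Need the lightest bundle worth ≥ 2061.
Taking manuscript case + diorama + interactive orrery + mineral collection + tapestry corridor + model ship gives 2118 (≥ 2061) for 63 m².
No combination under 63 m² hits 2061.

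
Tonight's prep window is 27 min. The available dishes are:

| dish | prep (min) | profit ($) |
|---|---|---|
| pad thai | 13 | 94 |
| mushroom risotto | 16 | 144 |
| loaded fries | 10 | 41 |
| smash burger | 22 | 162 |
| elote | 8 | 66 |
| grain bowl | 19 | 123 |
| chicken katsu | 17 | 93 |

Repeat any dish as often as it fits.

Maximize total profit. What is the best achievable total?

210

Ranking by ratio (profit/min): mushroom risotto 9.00, elote 8.25, smash burger 7.36.
The ratio ordering already packs tightly: mushroom risotto + elote, 24 min, 210.
Every other selection either busts 27 min or fails to beat 210.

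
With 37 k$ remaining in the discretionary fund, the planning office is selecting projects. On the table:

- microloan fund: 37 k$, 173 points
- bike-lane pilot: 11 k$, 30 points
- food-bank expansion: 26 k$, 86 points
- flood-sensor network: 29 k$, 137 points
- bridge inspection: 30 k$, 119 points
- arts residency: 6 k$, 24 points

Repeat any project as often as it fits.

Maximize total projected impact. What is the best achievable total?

173

Greedy by ratio would take flood-sensor network + arts residency: 35 k$ used, total 161.
Replace flood-sensor network and arts residency with microloan fund: the trade gains 12 net, giving 173 at 37 k$.
Every other selection either busts 37 k$ or fails to beat 173.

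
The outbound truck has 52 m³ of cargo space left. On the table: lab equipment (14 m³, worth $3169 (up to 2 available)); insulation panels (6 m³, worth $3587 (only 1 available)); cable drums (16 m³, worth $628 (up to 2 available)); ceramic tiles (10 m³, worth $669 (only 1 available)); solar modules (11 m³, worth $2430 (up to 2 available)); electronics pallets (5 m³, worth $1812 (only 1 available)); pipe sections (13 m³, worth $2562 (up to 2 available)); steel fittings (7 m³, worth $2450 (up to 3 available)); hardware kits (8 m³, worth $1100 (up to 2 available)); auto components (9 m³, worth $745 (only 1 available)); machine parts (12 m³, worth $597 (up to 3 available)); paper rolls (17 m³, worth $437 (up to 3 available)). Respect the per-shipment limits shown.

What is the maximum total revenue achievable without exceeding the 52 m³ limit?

16536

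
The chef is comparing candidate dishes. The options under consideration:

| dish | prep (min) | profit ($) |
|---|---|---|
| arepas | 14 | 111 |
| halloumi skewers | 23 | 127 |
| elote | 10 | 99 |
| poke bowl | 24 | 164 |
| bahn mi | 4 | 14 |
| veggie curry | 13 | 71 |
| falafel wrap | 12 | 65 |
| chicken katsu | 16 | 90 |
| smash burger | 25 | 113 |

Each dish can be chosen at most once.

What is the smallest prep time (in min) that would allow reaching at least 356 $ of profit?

Look for the lowest-prep combination reaching 356.
arepas + elote + poke bowl reaches 374 using 48 min.
Any bundle with less than 48 min falls short of 356.

48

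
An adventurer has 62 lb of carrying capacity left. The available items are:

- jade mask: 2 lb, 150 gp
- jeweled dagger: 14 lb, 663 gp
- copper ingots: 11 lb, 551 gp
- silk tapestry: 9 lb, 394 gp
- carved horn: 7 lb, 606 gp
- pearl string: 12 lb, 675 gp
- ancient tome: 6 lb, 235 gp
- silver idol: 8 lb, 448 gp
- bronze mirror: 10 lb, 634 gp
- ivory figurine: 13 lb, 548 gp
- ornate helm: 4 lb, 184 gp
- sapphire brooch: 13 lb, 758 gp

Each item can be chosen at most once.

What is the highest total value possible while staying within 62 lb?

Taking jade mask + carved horn + pearl string + ancient tome + silver idol + bronze mirror + ornate helm + sapphire brooch: 62 lb used, 3690 in value.
No other feasible combination exceeds 3690.

3690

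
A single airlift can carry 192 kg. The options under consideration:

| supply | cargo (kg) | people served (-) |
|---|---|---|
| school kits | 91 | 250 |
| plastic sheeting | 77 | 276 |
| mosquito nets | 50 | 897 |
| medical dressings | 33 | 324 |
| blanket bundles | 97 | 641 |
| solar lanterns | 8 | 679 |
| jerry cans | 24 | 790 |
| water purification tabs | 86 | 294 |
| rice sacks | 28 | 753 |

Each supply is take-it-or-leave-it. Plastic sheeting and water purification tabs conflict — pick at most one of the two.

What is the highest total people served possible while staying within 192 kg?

The ratio ordering already packs tightly: mosquito nets + medical dressings + solar lanterns + jerry cans + rice sacks, 143 kg, 3443.
The spare 49 kg is too small for any remaining supply, and no feasible exchange beats 3443.

3443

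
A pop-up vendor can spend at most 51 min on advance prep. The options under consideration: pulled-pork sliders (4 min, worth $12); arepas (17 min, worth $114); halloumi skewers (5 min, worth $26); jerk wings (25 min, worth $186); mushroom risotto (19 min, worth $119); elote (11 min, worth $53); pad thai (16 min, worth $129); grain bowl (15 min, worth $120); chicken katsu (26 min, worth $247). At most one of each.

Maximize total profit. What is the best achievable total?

A density-first pass picks pulled-pork sliders + halloumi skewers + pad thai + chicken katsu — 414 at 51 min.
The 25 min tied up in pulled-pork sliders and halloumi skewers and pad thai is better spent on jerk wings — total rises to 433 (51 min).
Nothing else within 51 min beats 433.

433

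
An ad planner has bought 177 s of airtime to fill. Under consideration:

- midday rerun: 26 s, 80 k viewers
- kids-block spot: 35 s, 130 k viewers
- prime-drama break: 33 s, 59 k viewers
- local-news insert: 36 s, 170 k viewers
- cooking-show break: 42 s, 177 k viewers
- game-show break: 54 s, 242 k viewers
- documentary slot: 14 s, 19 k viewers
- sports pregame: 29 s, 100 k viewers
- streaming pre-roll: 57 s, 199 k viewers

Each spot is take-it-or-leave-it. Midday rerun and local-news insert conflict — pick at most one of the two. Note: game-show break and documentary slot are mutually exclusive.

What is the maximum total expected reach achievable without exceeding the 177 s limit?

719

The ratio ordering already packs tightly: kids-block spot + local-news insert + cooking-show break + game-show break, 167 s, 719.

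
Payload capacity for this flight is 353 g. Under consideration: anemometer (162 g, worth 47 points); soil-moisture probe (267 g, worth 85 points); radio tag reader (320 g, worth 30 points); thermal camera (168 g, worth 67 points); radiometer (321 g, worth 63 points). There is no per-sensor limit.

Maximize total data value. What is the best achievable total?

134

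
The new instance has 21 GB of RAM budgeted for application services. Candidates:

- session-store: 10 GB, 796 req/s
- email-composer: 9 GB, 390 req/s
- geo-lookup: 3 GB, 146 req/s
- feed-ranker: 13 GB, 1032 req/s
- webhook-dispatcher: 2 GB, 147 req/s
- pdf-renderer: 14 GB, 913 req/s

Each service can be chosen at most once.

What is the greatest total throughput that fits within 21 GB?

1333

Density check — session-store 79.60, feed-ranker 79.38, webhook-dispatcher 73.50 are the best per GB.
Taking the top-ratio services first gives session-store + geo-lookup + webhook-dispatcher for 1089 (15 GB).
Replace geo-lookup with email-composer: the trade gains 244 net, giving 1333 at 21 GB.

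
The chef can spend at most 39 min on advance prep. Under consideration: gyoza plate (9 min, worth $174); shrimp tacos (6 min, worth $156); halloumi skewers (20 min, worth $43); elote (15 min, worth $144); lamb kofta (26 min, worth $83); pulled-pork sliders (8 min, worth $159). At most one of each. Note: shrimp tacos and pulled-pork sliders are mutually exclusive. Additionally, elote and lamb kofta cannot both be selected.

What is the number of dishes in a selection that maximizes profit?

3

Best achievable profit is 477.
For example gyoza plate + elote + pulled-pork sliders achieves it, using 32 min.
Any selection reaching 477 contains exactly 3 dishes.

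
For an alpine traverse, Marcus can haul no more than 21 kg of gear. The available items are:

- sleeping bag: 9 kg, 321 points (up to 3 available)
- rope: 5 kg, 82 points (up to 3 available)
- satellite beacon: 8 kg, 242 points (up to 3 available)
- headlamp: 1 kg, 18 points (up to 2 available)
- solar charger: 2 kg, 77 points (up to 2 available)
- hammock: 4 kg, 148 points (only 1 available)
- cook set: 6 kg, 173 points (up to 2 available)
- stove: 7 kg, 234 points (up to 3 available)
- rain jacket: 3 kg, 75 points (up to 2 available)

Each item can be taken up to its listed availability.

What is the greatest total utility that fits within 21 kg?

737

Taking the top-ratio items first gives sleeping bag + headlamp + 2×solar charger + hammock + rain jacket for 716 (21 kg).
Dropping solar charger and hammock and rain jacket frees 9 kg; slotting in sleeping bag (9 kg) lifts the total to 737 at 21 kg.
That's the maximum — no swap from here does better than 737.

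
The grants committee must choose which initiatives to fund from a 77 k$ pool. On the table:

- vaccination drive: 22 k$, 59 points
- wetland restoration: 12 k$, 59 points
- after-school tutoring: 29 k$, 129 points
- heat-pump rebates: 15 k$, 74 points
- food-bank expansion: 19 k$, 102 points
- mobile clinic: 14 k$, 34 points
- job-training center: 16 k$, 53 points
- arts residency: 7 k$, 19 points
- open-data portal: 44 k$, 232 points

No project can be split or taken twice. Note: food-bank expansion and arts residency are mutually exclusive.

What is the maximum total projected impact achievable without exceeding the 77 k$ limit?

393

The ratio ordering already packs tightly: wetland restoration + food-bank expansion + open-data portal, 75 k$, 393.
Nothing else feasible within 77 k$ beats 393.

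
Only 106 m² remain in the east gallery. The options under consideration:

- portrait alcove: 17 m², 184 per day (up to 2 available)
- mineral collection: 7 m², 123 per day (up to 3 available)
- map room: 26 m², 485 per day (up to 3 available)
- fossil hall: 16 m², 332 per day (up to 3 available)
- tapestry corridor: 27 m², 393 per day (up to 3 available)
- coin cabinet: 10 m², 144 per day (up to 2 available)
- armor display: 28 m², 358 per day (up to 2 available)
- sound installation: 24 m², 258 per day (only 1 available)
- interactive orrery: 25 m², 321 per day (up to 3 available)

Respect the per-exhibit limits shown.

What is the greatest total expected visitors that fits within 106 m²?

Density check — fossil hall 20.75, map room 18.65, mineral collection 17.57 are the best per m².
Filling by ratio: 2×map room + 3×fossil hall for 1966, with 6 m² left unused.
Replace fossil hall with 3×mineral collection: the trade gains 37 net, giving 2003 at 105 m².
No other feasible combination exceeds 2003.

2003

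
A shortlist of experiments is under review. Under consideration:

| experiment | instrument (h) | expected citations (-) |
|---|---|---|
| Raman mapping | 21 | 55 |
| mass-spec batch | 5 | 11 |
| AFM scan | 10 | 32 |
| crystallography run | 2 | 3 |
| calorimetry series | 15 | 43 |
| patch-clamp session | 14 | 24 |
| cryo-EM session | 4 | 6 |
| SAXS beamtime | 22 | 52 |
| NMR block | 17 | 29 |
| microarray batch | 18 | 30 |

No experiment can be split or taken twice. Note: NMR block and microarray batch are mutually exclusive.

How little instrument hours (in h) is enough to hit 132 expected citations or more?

Look for the lowest-instrument combination reaching 132.
Raman mapping + AFM scan + crystallography run + calorimetry series reaches 133 using 48 h.
Below 48 h the best achievable stays under 132.

48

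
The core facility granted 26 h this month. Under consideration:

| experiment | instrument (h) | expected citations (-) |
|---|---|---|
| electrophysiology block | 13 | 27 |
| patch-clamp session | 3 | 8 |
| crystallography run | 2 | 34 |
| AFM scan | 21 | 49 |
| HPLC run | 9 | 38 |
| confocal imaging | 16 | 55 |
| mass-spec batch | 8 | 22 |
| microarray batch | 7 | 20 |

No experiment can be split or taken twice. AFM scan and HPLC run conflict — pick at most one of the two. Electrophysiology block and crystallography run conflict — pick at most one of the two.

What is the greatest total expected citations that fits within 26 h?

114

The ratio ordering already packs tightly: crystallography run + HPLC run + mass-spec batch + microarray batch, 26 h, 114.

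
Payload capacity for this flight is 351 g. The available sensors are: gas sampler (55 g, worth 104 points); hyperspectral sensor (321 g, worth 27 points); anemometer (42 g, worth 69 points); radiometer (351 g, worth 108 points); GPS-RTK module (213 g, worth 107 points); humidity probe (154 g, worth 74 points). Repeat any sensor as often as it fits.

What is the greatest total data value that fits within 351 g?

By data value per g: gas sampler 1.89, anemometer 1.64, GPS-RTK module 0.50 lead.
The ratio ordering already packs tightly: 6×gas sampler, 330 g, 624.

624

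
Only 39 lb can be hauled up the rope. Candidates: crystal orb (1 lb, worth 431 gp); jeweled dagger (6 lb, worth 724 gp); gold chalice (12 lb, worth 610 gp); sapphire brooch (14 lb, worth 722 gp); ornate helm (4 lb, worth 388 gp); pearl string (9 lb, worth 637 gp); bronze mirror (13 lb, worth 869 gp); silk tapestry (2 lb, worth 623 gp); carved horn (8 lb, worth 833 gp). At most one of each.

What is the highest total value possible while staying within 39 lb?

The ratio heuristic lands on crystal orb + jeweled dagger + ornate helm + pearl string + silk tapestry + carved horn (3636) but leaves 9 lb idle.
Dropping ornate helm frees 4 lb; slotting in bronze mirror (13 lb) lifts the total to 4117 at 39 lb.
Next best is crystal orb + jeweled dagger + ornate helm + bronze mirror + silk tapestry + carved horn at 3868 (34 lb) — short by 249.

4117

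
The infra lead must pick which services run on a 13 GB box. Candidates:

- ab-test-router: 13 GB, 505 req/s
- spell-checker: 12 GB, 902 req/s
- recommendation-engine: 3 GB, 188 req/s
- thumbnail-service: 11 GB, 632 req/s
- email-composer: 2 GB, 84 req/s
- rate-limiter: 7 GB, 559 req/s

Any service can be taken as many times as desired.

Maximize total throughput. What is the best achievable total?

Best packing: 2×recommendation-engine + rate-limiter — 13 GB, 935 total.
Every other selection either busts 13 GB or fails to beat 935.

935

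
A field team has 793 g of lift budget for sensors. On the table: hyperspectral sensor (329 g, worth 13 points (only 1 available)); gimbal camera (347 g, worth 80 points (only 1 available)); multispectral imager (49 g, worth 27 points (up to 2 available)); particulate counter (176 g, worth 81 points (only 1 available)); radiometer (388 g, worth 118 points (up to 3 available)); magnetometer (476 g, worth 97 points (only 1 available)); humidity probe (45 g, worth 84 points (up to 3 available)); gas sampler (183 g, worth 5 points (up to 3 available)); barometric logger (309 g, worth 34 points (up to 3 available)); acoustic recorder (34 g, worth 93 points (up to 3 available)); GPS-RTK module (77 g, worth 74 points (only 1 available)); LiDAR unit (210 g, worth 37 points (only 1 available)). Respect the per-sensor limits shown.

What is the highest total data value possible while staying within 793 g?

Filling by ratio: 2×multispectral imager + particulate counter + 3×humidity probe + gas sampler + 3×acoustic recorder + GPS-RTK module for 745, with 22 g left unused.
Dropping multispectral imager and gas sampler frees 232 g; slotting in LiDAR unit (210 g) lifts the total to 750 at 749 g.
Every other selection either busts 793 g or exceeds an availability limit or fails to beat 750.

750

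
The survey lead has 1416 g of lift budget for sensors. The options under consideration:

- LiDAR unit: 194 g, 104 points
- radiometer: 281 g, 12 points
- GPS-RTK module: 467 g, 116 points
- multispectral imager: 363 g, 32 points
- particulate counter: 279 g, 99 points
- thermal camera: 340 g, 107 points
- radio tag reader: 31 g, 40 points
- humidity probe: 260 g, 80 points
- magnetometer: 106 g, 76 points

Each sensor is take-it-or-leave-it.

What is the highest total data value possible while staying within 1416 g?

523

The ratio heuristic lands on LiDAR unit + particulate counter + thermal camera + radio tag reader + humidity probe + magnetometer (506) but leaves 206 g idle.
Dropping particulate counter frees 279 g; slotting in GPS-RTK module (467 g) lifts the total to 523 at 1398 g.
Next best is LiDAR unit + GPS-RTK module + particulate counter + radio tag reader + humidity probe + magnetometer at 515 (1337 g) — short by 8.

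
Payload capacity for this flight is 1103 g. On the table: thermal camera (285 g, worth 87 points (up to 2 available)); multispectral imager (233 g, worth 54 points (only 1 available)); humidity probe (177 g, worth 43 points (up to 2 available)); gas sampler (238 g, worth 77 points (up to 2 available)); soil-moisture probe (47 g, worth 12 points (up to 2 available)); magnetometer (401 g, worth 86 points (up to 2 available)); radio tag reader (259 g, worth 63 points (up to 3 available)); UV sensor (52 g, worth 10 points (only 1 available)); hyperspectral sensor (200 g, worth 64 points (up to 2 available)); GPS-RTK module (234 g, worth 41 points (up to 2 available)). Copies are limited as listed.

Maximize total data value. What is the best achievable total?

Greedy by ratio would take 2×gas sampler + 2×soil-moisture probe + UV sensor + 2×hyperspectral sensor: 1022 g used, total 316.
The 499 g tied up in soil-moisture probe and UV sensor and 2×hyperspectral sensor is better spent on 2×thermal camera — total rises to 340 (1093 g).
Every other selection either busts 1103 g or exceeds an availability limit or fails to beat 340.

340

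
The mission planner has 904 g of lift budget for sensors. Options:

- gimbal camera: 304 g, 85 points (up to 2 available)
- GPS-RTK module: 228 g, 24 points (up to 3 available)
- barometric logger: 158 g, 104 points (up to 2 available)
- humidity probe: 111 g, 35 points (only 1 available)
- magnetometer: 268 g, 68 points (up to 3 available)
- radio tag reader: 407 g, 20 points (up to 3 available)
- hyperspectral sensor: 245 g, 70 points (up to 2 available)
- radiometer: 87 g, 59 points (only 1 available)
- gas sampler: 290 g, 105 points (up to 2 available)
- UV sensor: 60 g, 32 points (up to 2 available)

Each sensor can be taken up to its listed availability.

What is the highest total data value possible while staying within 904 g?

A density-first pass picks 2×barometric logger + radiometer + gas sampler + 2×UV sensor — 436 at 813 g.
Dropping UV sensor frees 60 g; slotting in humidity probe (111 g) lifts the total to 439 at 864 g.

439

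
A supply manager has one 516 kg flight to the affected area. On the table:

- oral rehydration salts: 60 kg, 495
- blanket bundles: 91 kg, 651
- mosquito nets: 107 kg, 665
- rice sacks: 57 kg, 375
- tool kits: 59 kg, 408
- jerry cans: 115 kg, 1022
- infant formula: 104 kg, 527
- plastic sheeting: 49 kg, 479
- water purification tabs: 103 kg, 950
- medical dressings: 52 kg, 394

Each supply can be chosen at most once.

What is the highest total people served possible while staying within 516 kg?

By people served per kg: plastic sheeting 9.78, water purification tabs 9.22, jerry cans 8.89 lead.
Taking the top-ratio supplies first gives oral rehydration salts + blanket bundles + jerry cans + plastic sheeting + water purification tabs + medical dressings for 3991 (470 kg).
Dropping blanket bundles frees 91 kg; slotting in rice sacks + tool kits (116 kg) lifts the total to 4123 at 495 kg.
Nothing else within 516 kg beats 4123.

4123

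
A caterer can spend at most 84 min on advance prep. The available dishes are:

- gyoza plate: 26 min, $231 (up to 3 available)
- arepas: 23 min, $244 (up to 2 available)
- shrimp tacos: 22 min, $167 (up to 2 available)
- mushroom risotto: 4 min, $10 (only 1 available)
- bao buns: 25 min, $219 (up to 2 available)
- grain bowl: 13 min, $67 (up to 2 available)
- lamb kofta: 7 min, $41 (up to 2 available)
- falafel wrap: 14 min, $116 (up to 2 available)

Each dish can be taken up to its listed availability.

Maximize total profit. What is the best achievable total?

774

By profit per min: arepas 10.61, gyoza plate 8.88, bao buns 8.76, falafel wrap 8.29 lead.
Filling by ratio: gyoza plate + 2×arepas + mushroom risotto + lamb kofta for 770, with 1 min left unused.
Reworking the packing: 2×arepas + bao buns + grain bowl uses 84 min and improves the total to 774.
No other feasible combination exceeds 774.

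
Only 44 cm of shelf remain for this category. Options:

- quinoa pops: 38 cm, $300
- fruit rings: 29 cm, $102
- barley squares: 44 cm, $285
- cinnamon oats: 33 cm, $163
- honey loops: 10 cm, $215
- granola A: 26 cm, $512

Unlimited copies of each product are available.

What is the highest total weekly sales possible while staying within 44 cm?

860

Taking 4×honey loops: 40 cm used, 860 in weekly sales.
Nothing else within 44 cm beats 860.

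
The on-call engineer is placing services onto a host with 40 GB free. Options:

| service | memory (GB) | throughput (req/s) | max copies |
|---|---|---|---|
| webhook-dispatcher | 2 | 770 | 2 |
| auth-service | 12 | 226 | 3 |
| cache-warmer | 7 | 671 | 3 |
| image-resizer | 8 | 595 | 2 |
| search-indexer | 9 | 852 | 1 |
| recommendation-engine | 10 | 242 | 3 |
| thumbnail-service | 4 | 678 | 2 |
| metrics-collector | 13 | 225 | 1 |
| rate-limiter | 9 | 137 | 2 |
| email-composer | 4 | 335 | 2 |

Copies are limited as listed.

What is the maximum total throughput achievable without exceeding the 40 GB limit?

Taking the top-ratio services first gives 2×webhook-dispatcher + 3×cache-warmer + 2×thumbnail-service + email-composer for 5244 (37 GB).
Replace cache-warmer with search-indexer: the trade gains 181 net, giving 5425 at 39 GB.

5425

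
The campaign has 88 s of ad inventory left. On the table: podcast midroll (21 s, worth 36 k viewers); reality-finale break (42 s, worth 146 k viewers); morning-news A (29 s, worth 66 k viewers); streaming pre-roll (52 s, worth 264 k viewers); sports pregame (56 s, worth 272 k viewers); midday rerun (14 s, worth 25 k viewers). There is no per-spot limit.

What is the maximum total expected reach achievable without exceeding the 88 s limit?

Filling by ratio: morning-news A + streaming pre-roll for 330, with 7 s left unused.
Dropping streaming pre-roll frees 52 s; slotting in sports pregame (56 s) lifts the total to 338 at 85 s.
No other feasible combination exceeds 338.

338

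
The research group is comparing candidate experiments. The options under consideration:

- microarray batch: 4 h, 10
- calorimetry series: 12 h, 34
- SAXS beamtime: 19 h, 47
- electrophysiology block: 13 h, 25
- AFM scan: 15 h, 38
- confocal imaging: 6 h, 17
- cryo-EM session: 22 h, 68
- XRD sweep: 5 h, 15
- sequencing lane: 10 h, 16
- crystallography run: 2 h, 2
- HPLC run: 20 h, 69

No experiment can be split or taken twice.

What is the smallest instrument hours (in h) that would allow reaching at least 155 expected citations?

50

Look for the lowest-instrument combination reaching 155.
Taking confocal imaging + cryo-EM session + crystallography run + HPLC run gives 156 (≥ 155) for 50 h.
Any bundle with less than 50 h falls short of 155.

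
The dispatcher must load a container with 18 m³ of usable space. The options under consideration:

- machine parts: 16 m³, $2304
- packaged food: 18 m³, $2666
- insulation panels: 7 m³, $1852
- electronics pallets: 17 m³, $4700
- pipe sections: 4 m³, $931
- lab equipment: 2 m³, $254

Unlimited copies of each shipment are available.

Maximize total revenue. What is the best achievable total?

The ratio ordering already packs tightly: electronics pallets, 17 m³, 4700.

4700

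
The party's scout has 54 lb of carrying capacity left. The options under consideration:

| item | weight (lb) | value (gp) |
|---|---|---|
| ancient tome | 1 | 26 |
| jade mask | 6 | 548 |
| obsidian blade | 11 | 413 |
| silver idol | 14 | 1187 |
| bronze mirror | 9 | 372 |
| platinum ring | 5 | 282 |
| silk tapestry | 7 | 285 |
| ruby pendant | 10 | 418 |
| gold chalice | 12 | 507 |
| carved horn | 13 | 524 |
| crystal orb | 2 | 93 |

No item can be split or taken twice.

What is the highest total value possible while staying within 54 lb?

3227

The ratio heuristic lands on ancient tome + jade mask + silver idol + platinum ring + ruby pendant + gold chalice + crystal orb (3061) but leaves 4 lb idle.
Replace ancient tome and crystal orb with silk tapestry: the trade gains 166 net, giving 3227 at 54 lb.
An exhaustive check of the 2048 subsets confirms 3227.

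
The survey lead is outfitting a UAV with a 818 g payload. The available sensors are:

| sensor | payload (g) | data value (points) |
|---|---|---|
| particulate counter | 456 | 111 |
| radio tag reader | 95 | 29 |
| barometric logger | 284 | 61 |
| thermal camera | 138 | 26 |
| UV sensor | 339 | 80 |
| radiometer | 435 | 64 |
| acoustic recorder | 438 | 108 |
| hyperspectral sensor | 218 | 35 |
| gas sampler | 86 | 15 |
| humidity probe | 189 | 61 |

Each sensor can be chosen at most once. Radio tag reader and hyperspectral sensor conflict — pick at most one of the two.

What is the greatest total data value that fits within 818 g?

Ranking by ratio (data value/g): humidity probe 0.32, radio tag reader 0.31, acoustic recorder 0.25.
Taking radio tag reader + acoustic recorder + gas sampler + humidity probe: 808 g used, 213 in data value.
The closest alternative, barometric logger + UV sensor + humidity probe, reaches only 202.

213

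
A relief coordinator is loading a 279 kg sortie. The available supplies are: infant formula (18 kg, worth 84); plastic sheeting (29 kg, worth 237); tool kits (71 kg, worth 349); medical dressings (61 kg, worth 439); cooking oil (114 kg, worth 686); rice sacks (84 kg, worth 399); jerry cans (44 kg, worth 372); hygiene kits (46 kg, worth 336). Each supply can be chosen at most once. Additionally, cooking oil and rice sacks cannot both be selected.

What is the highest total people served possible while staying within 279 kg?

Ranking by ratio (people served/kg): jerry cans 8.45, plastic sheeting 8.17, hygiene kits 7.30.
Taking the top-ratio supplies first gives infant formula + plastic sheeting + tool kits + medical dressings + jerry cans + hygiene kits for 1817 (269 kg).
Replace infant formula and plastic sheeting and tool kits with cooking oil: the trade gains 16 net, giving 1833 at 265 kg.
That's the maximum — no feasible swap from here does better than 1833.

1833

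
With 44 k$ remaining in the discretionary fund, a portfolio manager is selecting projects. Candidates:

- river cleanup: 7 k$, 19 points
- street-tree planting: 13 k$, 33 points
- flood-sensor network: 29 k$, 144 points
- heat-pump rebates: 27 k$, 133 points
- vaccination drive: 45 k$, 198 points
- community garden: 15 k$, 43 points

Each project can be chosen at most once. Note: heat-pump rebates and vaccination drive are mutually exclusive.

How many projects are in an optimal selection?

2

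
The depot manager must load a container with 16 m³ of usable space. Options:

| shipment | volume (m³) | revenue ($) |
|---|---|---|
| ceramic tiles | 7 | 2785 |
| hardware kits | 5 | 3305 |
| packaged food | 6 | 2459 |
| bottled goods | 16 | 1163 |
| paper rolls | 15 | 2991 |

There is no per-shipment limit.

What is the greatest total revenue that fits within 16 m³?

Best packing: 3×hardware kits — 15 m³, 9915 total.
Nothing else within 16 m³ beats 9915.

9915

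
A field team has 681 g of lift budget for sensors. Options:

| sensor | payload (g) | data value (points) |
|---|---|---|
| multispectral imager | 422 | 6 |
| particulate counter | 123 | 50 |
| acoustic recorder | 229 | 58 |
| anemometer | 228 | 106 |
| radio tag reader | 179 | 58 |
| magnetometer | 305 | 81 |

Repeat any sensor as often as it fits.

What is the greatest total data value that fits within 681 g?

270

The ratio heuristic lands on particulate counter + 2×anemometer (262) but leaves 102 g idle.
Dropping particulate counter frees 123 g; slotting in radio tag reader (179 g) lifts the total to 270 at 635 g.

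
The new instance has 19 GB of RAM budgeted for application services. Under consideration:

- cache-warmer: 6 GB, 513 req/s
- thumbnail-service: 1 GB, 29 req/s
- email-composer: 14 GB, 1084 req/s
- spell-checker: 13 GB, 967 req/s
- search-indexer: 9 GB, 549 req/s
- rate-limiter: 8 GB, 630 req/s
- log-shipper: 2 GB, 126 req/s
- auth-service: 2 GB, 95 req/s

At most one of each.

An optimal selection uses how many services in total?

Optimal total is 1480.
cache-warmer + spell-checker hits 1480 at 19 GB.
Any selection reaching 1480 contains exactly 2 services.

2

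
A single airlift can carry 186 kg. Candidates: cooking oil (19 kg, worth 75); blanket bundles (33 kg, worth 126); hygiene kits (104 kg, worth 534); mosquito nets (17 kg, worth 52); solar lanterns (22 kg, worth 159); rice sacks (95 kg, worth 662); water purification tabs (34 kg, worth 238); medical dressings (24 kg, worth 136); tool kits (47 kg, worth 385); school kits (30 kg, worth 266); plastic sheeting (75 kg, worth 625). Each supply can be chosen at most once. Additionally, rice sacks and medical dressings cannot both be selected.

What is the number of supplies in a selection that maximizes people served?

Best achievable people served is 1514.
One optimal bundle: water purification tabs + tool kits + school kits + plastic sheeting (186 kg).
Any selection reaching 1514 contains exactly 4 supplies.

4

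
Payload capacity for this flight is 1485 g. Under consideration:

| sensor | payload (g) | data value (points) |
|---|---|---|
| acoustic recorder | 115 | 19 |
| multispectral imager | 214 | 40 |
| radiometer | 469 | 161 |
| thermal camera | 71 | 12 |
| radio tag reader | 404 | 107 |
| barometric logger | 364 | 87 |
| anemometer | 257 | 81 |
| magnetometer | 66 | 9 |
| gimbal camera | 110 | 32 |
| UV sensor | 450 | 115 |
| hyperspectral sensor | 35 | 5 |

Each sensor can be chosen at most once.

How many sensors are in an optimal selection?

The maximum data value within 1485 g is 421.
One optimal bundle: multispectral imager + radiometer + radio tag reader + anemometer + gimbal camera (1454 g).
All optima have 5 sensors.

5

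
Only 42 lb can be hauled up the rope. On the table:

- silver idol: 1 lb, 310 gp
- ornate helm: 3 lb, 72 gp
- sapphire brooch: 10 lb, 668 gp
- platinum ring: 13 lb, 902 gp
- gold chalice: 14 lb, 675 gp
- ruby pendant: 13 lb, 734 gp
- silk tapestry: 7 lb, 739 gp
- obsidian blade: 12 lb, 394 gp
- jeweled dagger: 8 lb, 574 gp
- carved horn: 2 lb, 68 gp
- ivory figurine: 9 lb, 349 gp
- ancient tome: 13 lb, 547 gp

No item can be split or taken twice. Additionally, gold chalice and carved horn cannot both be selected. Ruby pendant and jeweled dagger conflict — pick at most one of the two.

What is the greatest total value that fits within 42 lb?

3265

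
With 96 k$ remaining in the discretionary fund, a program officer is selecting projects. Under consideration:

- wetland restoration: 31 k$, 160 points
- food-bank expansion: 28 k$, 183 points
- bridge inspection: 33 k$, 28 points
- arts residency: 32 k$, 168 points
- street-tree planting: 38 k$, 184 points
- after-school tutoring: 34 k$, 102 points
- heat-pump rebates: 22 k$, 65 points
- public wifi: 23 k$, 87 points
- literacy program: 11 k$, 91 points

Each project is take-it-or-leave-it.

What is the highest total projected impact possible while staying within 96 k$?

Ranking by ratio (projected impact/k$): literacy program 8.27, food-bank expansion 6.54, arts residency 5.25, wetland restoration 5.16.
The ratio ordering already packs tightly: food-bank expansion + arts residency + public wifi + literacy program, 94 k$, 529.
Runner-up wetland restoration + food-bank expansion + public wifi + literacy program tops out at 521.

529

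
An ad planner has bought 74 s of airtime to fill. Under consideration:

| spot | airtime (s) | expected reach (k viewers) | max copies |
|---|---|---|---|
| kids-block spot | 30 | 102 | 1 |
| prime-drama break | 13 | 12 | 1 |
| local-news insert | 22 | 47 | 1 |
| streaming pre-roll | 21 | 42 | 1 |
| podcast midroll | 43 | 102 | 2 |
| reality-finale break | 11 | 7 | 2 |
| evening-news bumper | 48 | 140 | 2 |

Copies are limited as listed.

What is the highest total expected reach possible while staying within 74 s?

By expected reach per s: kids-block spot 3.40, evening-news bumper 2.92, podcast midroll 2.37 lead.
Best packing: kids-block spot + podcast midroll — 73 s, 204 total.
Nothing else within 74 s beats 204.

204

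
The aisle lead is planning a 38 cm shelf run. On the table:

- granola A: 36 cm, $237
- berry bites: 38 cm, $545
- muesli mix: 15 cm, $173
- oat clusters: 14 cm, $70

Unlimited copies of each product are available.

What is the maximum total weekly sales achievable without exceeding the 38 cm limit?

545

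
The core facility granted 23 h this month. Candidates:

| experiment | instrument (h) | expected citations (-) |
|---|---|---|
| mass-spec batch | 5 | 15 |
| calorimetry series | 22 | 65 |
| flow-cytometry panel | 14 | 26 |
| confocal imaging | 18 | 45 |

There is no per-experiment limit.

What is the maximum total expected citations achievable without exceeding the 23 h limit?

By expected citations per h: mass-spec batch 3.00, calorimetry series 2.95, confocal imaging 2.50 lead.
Taking the top-ratio experiments first gives 4×mass-spec batch for 60 (20 h).
Dropping 4×mass-spec batch frees 20 h; slotting in calorimetry series (22 h) lifts the total to 65 at 22 h.
Nothing else within 23 h beats 65.

65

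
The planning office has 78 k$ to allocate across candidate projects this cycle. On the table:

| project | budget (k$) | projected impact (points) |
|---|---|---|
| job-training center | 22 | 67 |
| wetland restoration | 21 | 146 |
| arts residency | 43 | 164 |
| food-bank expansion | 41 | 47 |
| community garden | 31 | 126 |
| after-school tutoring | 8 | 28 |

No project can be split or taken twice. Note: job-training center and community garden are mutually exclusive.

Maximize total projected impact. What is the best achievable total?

338

Ranking by ratio (projected impact/k$): wetland restoration 6.95, community garden 4.06, arts residency 3.81, after-school tutoring 3.50.
Greedy by ratio would take wetland restoration + community garden + after-school tutoring: 60 k$ used, total 300.
Replace community garden with arts residency: the trade gains 38 net, giving 338 at 72 k$.
Next best is wetland restoration + arts residency at 310 (64 k$) — short by 28.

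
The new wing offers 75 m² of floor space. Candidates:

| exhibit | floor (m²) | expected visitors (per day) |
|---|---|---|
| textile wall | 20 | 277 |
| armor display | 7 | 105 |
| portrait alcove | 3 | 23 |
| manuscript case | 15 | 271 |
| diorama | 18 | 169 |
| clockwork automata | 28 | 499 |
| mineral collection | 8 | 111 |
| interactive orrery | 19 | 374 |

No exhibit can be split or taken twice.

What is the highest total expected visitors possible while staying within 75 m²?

1278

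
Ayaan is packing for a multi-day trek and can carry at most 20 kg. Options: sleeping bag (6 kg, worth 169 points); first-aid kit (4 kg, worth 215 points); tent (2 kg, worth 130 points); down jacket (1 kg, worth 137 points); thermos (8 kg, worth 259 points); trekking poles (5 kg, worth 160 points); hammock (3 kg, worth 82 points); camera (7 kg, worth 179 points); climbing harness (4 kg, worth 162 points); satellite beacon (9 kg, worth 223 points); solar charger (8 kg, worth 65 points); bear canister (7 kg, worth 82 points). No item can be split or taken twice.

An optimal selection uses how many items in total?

Best achievable utility is 903.
first-aid kit + tent + down jacket + thermos + climbing harness hits 903 at 19 kg.
Every optimal selection uses 5 items.

5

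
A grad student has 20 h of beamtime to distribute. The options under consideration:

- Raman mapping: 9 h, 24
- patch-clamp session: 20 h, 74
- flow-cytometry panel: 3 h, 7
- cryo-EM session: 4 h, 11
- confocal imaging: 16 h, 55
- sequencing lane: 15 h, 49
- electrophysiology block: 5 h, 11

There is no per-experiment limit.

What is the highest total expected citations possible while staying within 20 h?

Taking patch-clamp session: 20 h used, 74 in expected citations.

74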